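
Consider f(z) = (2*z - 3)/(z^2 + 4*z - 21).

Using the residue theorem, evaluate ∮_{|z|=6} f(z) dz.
By the residue theorem, ∮_C f(z) dz = 2πi · (sum of the residues of f at the poles inside |z| = 6).

The denominator factors as (z + 7)*(z - 3), so the singularities of f are simple poles at z = -7, z = 3.
  |-7|² = 49 > 36 = 6², so this pole is outside the contour.
  |3|² = 9 < 36 = 6², so this pole is inside the contour.

With P(z) = 2*z - 3 and Q(z) = z^2 + 4*z - 21, each pole is simple, so Res(f, z₀) = P(z₀)/Q'(z₀) with Q'(z) = 2*z + 4.
  Res(f, 3) = P(3)/Q'(3) = (3)/(10) = 3/10

∮_C f(z) dz = 2πi · (3/10) = 3*I*pi/5

Final answer: 3*I*pi/5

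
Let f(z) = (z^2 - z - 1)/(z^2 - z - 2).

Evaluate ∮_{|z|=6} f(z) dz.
By the residue theorem, ∮_C f(z) dz = 2πi · (sum of the residues of f at the poles inside |z| = 6).

The denominator factors as (z + 1)*(z - 2), so the singularities of f are simple poles at z = -1, z = 2.
  |-1|² = 1 < 36 = 6², so this pole is inside the contour.
  |2|² = 4 < 36 = 6², so this pole is inside the contour.

With P(z) = z^2 - z - 1 and Q(z) = z^2 - z - 2, each pole is simple, so Res(f, z₀) = P(z₀)/Q'(z₀) with Q'(z) = 2*z - 1.
  Res(f, -1) = P(-1)/Q'(-1) = (1)/(-3) = -1/3
  Res(f, 2) = P(2)/Q'(2) = (1)/(3) = 1/3

Sum of residues inside C: 0
∮_C f(z) dz = 2πi · (0) = 0

Final answer: 0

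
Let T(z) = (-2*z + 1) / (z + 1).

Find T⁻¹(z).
(-z + 1)/(z + 2)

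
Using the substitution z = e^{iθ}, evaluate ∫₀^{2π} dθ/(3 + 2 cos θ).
Let J = ∫₀^{2π} dθ/(3 + 2 cos θ).
Put z = e^{iθ}: then cos θ = (z + 1/z)/2, dθ = dz/(iz), and z runs once counterclockwise around |z| = 1:
  J = ∮_{|z|=1} 1/(3 + 2*(z + 1/z)/2) · dz/(iz) = (2/i) ∮_{|z|=1} dz/(2*z^2 + 6*z + 2).
The roots of 2*z^2 + 6*z + 2 are z = (-3 ± sqrt(3^2 - 2^2))/2, with sqrt(5) = sqrt(5); their product is 1, so only z₊ = -3/2 + sqrt(5)/2 lies inside the unit circle (z₋ = -3/2 - sqrt(5)/2 lies outside).
z₊ is a simple zero of q(z) = 2*z^2 + 6*z + 2, so Res(1/q, z₊) = 1/q'(z₊) with q'(z) = 4*z + 6; and q'(z₊) = 2*(z₊ - z₋) = 2*sqrt(5).
Therefore J = (2/i) · 2πi · 1/(2*sqrt(5)) = 2*pi/(sqrt(5)) = 2*sqrt(5)*pi/5

Final answer: 2*sqrt(5)*pi/5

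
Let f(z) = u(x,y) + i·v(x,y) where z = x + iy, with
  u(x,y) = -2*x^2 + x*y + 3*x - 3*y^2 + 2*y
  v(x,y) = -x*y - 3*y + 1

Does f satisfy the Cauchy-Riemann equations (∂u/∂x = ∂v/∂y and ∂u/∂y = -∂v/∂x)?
∂u/∂x = -4*x + y + 3
∂v/∂y = -x - 3
∂u/∂y = x - 6*y + 2
∂v/∂x = -y
∂u/∂x ≠ ∂v/∂y and ∂u/∂y ≠ -∂v/∂x; the Cauchy-Riemann equations are not satisfied, so f is not analytic.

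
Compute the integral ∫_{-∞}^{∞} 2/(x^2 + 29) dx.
Let f(z) = 2/(z^2 + 29). The denominator has no real zeros and deg Q - deg P = 2 ≥ 2, so the integral of f over the upper semicircle |z| = R tends to 0 as R → ∞. Closing the contour in the upper half-plane,
  ∫_{-∞}^{∞} f(x) dx = 2πi · Σ Res(f, z_k)  over the poles with Im z_k > 0.

Zeros of the denominator: z^2 + 29 = 0 gives z = ±sqrt(29)*I.
Upper half-plane: z = sqrt(29)*I (simple).

Each pole is a simple zero of Q(z) = z^2 + 29, so Res(f, z₀) = P(z₀)/Q'(z₀) with P(z) = 2, Q'(z) = 2*z:
  Res(f, sqrt(29)*I) = (2)/(2*sqrt(29)*I) = -sqrt(29)*I/29

∫_{-∞}^{∞} f(x) dx = 2πi · (-sqrt(29)*I/29) = 2*sqrt(29)*pi/29

Final answer: 2*sqrt(29)*pi/29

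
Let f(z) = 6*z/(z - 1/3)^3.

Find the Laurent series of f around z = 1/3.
2/(z - 1/3)^3 + 6/(z - 1/3)^2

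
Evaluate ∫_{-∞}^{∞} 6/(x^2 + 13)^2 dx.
Let f(z) = 6/(z^2 + 13)^2. The denominator has no real zeros and deg Q - deg P = 4 ≥ 2, so the integral of f over the upper semicircle |z| = R tends to 0 as R → ∞. Closing the contour in the upper half-plane,
  ∫_{-∞}^{∞} f(x) dx = 2πi · Σ Res(f, z_k)  over the poles with Im z_k > 0.

Zeros of the denominator: z^2 + 13 = 0 gives z = ±sqrt(13)*I.
Upper half-plane: z = sqrt(13)*I (a pole of order 2).

Write f(z) = g(z)/(z - sqrt(13)*I)^2 with g(z) = 6/(z + sqrt(13)*I)^2. For a double pole, Res(f, z₀) = g'(z₀):
  g'(z) = -12/(z + sqrt(13)*I)^3
  Res(f, sqrt(13)*I) = g'(sqrt(13)*I) = -3*sqrt(13)*I/338

∫_{-∞}^{∞} f(x) dx = 2πi · (-3*sqrt(13)*I/338) = 3*sqrt(13)*pi/169

Final answer: 3*sqrt(13)*pi/169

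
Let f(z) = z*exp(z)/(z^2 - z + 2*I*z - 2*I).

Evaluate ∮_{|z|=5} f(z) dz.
By the residue theorem, ∮_C f(z) dz = 2πi · (sum of the residues of f at the poles inside |z| = 5).

The denominator factors as (z - 1)*(z + 2*I), so the singularities of f are simple poles at z = 1, z = -2*I.
  |1|² = 1 < 25 = 5², so this pole is inside the contour.
  |-2*I|² = 4 < 25 = 5², so this pole is inside the contour.

With P(z) = z*exp(z) and Q(z) = z^2 - z + 2*I*z - 2*I, each pole is simple, so Res(f, z₀) = P(z₀)/Q'(z₀) with Q'(z) = 2*z - 1 + 2*I.
  Res(f, 1) = P(1)/Q'(1) = (exp(1))/(1 + 2*I) = exp(1)*(1/5 - 2*I/5)
  Res(f, -2*I) = P(-2*I)/Q'(-2*I) = (-2*I*exp(-2*I))/(-1 - 2*I) = (4/5 + 2*I/5)*exp(-2*I)

Sum of residues inside C: exp(1)*(1/5 - 2*I/5) + (4/5 + 2*I/5)*exp(-2*I)
∮_C f(z) dz = 2πi · (exp(1)*(1/5 - 2*I/5) + (4/5 + 2*I/5)*exp(-2*I)) = pi*(-4/5 + 8*I/5)*exp(-2*I) + exp(1)*pi*(4/5 + 2*I/5)

Final answer: pi*(-4/5 + 8*I/5)*exp(-2*I) + exp(1)*pi*(4/5 + 2*I/5)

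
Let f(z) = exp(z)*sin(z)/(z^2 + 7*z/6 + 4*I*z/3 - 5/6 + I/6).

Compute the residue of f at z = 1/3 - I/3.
(66/137 - 24*I/137)*exp(1/3 - I/3)*sin(1/3 - I/3)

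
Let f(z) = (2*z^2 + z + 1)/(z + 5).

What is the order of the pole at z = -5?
Factor the denominator:
  z + 5 = (z + 5)

The numerator P(z) = 2*z^2 + z + 1 has P(-5) = 46 ≠ 0, so no factor of (z + 5) cancels.
Near z = -5 we can therefore write f(z) = g(z)/(z + 5) with g analytic at -5 and g(-5) ≠ 0 (g is just the numerator).

Hence z = -5 is a pole of order 1.

Final answer: 1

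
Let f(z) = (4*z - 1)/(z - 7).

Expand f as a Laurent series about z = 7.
27/(z - 7) + 4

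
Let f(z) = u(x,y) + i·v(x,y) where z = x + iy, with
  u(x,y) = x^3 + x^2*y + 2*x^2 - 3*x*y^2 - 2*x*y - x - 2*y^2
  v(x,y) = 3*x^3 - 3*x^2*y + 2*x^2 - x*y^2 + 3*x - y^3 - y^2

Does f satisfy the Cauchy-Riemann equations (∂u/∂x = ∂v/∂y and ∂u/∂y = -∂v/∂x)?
∂u/∂x = 3*x^2 + 2*x*y + 4*x - 3*y^2 - 2*y - 1
∂v/∂y = -3*x^2 - 2*x*y - 3*y^2 - 2*y
∂u/∂y = x^2 - 6*x*y - 2*x - 4*y
∂v/∂x = 9*x^2 - 6*x*y + 4*x - y^2 + 3
∂u/∂x ≠ ∂v/∂y and ∂u/∂y ≠ -∂v/∂x; the Cauchy-Riemann equations are not satisfied, so f is not analytic.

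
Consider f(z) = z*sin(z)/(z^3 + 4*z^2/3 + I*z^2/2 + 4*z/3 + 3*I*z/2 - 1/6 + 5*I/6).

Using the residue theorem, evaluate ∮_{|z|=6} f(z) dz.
By the residue theorem, ∮_C f(z) dz = 2πi · (sum of the residues of f at the poles inside |z| = 6).

The denominator factors as (z + 1/3 + I/2)*(z + I)*(z + 1 - I), so the singularities of f are simple poles at z = -1/3 - I/2, z = -I, z = -1 + I.
  |-1/3 - I/2|² = 13/36 < 36 = 6², so this pole is inside the contour.
  |-I|² = 1 < 36 = 6², so this pole is inside the contour.
  |-1 + I|² = 2 < 36 = 6², so this pole is inside the contour.

With P(z) = z*sin(z) and Q(z) = z^3 + 4*z^2/3 + I*z^2/2 + 4*z/3 + 3*I*z/2 - 1/6 + 5*I/6, each pole is simple, so Res(f, z₀) = P(z₀)/Q'(z₀) with Q'(z) = 3*z^2 + 8*z/3 + I*z + 4/3 + 3*I/2.
  Res(f, -1/3 - I/2) = P(-1/3 - I/2)/Q'(-1/3 - I/2) = ((1/3 + I/2)*sin(1/3 + I/2))/(19/36 + 5*I/6) = (768/1261 - 18*I/1261)*sin(1/3 + I/2)
  Res(f, -I) = P(-I)/Q'(-I) = (-sinh(1))/(-2/3 - 7*I/6) = (24/65 - 42*I/65)*sinh(1)
  Res(f, -1 + I) = P(-1 + I)/Q'(-1 + I) = ((1 - I)*sin(1 - I))/(-7/3 - 17*I/6) = (18/485 + 186*I/485)*sin(1 - I)

Sum of residues inside C: (24/65 - 42*I/65)*sinh(1) + (768/1261 - 18*I/1261)*sin(1/3 + I/2) + (18/485 + 186*I/485)*sin(1 - I)
∮_C f(z) dz = 2πi · ((24/65 - 42*I/65)*sinh(1) + (768/1261 - 18*I/1261)*sin(1/3 + I/2) + (18/485 + 186*I/485)*sin(1 - I)) = pi*(36/1261 + 1536*I/1261)*sin(1/3 + I/2) + pi*(-372/485 + 36*I/485)*sin(1 - I) + pi*(84/65 + 48*I/65)*sinh(1)

Final answer: pi*(36/1261 + 1536*I/1261)*sin(1/3 + I/2) + pi*(-372/485 + 36*I/485)*sin(1 - I) + pi*(84/65 + 48*I/65)*sinh(1)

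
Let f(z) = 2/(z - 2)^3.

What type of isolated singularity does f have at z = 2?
Write f(z) = g(z)/(z - 2)^3 with g(z) = 2.
g is entire and g(2) = 2 ≠ 0, so no factor of (z - 2) cancels: the Laurent expansion of f about z = 2 starts at the power -3, i.e. lim_{z→z₀} (z - z₀)^3 f(z) = 2 is finite and nonzero.
So z = 2 is a pole of order 3.

Final answer: pole of order 3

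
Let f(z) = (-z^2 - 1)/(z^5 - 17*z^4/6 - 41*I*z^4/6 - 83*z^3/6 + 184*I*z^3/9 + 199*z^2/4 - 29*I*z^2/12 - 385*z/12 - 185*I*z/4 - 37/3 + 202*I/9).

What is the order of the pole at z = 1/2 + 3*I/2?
Factor the denominator:
  z^5 - 17*z^4/6 - 41*I*z^4/6 - 83*z^3/6 + 184*I*z^3/9 + 199*z^2/4 - 29*I*z^2/12 - 385*z/12 - 185*I*z/4 - 37/3 + 202*I/9 = (z - 1/2 - 3*I/2)^3*(z + 2/3 - 3*I)*(z - 2 + 2*I/3)

The numerator P(z) = -z^2 - 1 has P(1/2 + 3*I/2) = 1 - 3*I/2 ≠ 0, so no factor of (z - 1/2 - 3*I/2) cancels.
Near z = 1/2 + 3*I/2 we can therefore write f(z) = g(z)/(z - 1/2 - 3*I/2)^3 with g analytic at 1/2 + 3*I/2 and g(1/2 + 3*I/2) ≠ 0 (g is the numerator divided by the remaining denominator factors).

Hence z = 1/2 + 3*I/2 is a pole of order 3.

Final answer: 3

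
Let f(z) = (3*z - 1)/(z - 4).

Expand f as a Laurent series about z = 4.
Put w = z - (4), i.e. z = w + 4. The denominator is w, so it suffices to rewrite the numerator in powers of w.

P(z) = 3*z - 1
P(w + 4) = 11 + 3*w

Dividing each term by w:
  f = 11/w + 3

Substituting back w = z - 4:
  f(z) = 11/(z - 4) + 3

The series is finite because the numerator is a polynomial; the negative powers form the principal part, and the coefficient of 1/(z - 4) gives Res(f, 4) = 11.

Final answer: 11/(z - 4) + 3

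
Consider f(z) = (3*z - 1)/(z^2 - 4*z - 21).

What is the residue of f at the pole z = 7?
Write f(z) = P(z)/Q(z) with P(z) = 3*z - 1 and Q(z) = z^2 - 4*z - 21.
The denominator factors as Q(z) = (z - 7)*(z + 3), so z = 7 is a simple zero of Q and P is analytic there; z = 7 is therefore a simple pole and
  Res(f, z₀) = P(z₀)/Q'(z₀).

Q'(z) = 2*z - 4, so Q'(7) = 10.
P(7) = 20.

Res(f, 7) = (20)/(10) = 2

Final answer: 2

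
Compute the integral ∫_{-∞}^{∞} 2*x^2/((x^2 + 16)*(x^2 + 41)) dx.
2*pi*(-4 + sqrt(41))/25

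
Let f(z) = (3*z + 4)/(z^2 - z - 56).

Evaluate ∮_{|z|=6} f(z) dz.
0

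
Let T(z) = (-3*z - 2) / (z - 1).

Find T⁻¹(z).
(z - 2)/(z + 3)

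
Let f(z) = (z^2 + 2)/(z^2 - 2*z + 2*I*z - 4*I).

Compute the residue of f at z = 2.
Write f(z) = P(z)/Q(z) with P(z) = z^2 + 2 and Q(z) = z^2 - 2*z + 2*I*z - 4*I.
The denominator factors as Q(z) = (z - 2)*(z + 2*I), so z = 2 is a simple zero of Q and P is analytic there; z = 2 is therefore a simple pole and
  Res(f, z₀) = P(z₀)/Q'(z₀).

Q'(z) = 2*z - 2 + 2*I, so Q'(2) = 2 + 2*I.
P(2) = 6.

Res(f, 2) = (6)/(2 + 2*I) = 3/2 - 3*I/2

Final answer: 3/2 - 3*I/2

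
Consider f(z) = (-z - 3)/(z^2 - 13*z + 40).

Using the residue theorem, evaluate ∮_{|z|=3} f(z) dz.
0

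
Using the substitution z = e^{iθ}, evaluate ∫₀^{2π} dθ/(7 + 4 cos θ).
Let J = ∫₀^{2π} dθ/(7 + 4 cos θ).
Put z = e^{iθ}: then cos θ = (z + 1/z)/2, dθ = dz/(iz), and z runs once counterclockwise around |z| = 1:
  J = ∮_{|z|=1} 1/(7 + 4*(z + 1/z)/2) · dz/(iz) = (2/i) ∮_{|z|=1} dz/(4*z^2 + 14*z + 4).
The roots of 4*z^2 + 14*z + 4 are z = (-7 ± sqrt(7^2 - 4^2))/4, with sqrt(33) = sqrt(33); their product is 1, so only z₊ = -7/4 + sqrt(33)/4 lies inside the unit circle (z₋ = -7/4 - sqrt(33)/4 lies outside).
z₊ is a simple zero of q(z) = 4*z^2 + 14*z + 4, so Res(1/q, z₊) = 1/q'(z₊) with q'(z) = 8*z + 14; and q'(z₊) = 4*(z₊ - z₋) = 2*sqrt(33).
Therefore J = (2/i) · 2πi · 1/(2*sqrt(33)) = 2*pi/(sqrt(33)) = 2*sqrt(33)*pi/33

Final answer: 2*sqrt(33)*pi/33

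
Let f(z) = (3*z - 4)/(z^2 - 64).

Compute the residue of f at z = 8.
5/4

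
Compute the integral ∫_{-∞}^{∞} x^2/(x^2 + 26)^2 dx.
Let f(z) = z^2/(z^2 + 26)^2. The denominator has no real zeros and deg Q - deg P = 2 ≥ 2, so the integral of f over the upper semicircle |z| = R tends to 0 as R → ∞. Closing the contour in the upper half-plane,
  ∫_{-∞}^{∞} f(x) dx = 2πi · Σ Res(f, z_k)  over the poles with Im z_k > 0.

Zeros of the denominator: z^2 + 26 = 0 gives z = ±sqrt(26)*I.
Upper half-plane: z = sqrt(26)*I (a pole of order 2).

Write f(z) = g(z)/(z - sqrt(26)*I)^2 with g(z) = z^2/(z + sqrt(26)*I)^2. For a double pole, Res(f, z₀) = g'(z₀):
  g'(z) = 2*sqrt(26)*I*z/(z + sqrt(26)*I)^3
  Res(f, sqrt(26)*I) = g'(sqrt(26)*I) = -sqrt(26)*I/104

∫_{-∞}^{∞} f(x) dx = 2πi · (-sqrt(26)*I/104) = sqrt(26)*pi/52

Final answer: sqrt(26)*pi/52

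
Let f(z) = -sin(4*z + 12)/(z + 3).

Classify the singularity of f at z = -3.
Let u = z + 3. The argument of sin is 4*z + 12 = 4u, so
  f = -sin(4u)/u = -((4u) - (4u)^3/6 + ...)/u = -4 + (32/3)*u^2 - ...
The Laurent expansion about u = 0 has no negative powers; equivalently lim_{z→-3} f(z) = -4 exists and is finite.
So the singularity is removable.

Final answer: removable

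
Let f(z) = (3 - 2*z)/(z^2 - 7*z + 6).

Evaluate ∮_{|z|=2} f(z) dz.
By the residue theorem, ∮_C f(z) dz = 2πi · (sum of the residues of f at the poles inside |z| = 2).

The denominator factors as (z - 6)*(z - 1), so the singularities of f are simple poles at z = 6, z = 1.
  |6|² = 36 > 4 = 2², so this pole is outside the contour.
  |1|² = 1 < 4 = 2², so this pole is inside the contour.

With P(z) = 3 - 2*z and Q(z) = z^2 - 7*z + 6, each pole is simple, so Res(f, z₀) = P(z₀)/Q'(z₀) with Q'(z) = 2*z - 7.
  Res(f, 1) = P(1)/Q'(1) = (1)/(-5) = -1/5

∮_C f(z) dz = 2πi · (-1/5) = -2*I*pi/5

Final answer: -2*I*pi/5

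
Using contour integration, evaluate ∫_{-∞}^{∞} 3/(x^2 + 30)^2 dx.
sqrt(30)*pi/600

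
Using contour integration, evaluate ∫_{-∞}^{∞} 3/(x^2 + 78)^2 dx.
Let f(z) = 3/(z^2 + 78)^2. The denominator has no real zeros and deg Q - deg P = 4 ≥ 2, so the integral of f over the upper semicircle |z| = R tends to 0 as R → ∞. Closing the contour in the upper half-plane,
  ∫_{-∞}^{∞} f(x) dx = 2πi · Σ Res(f, z_k)  over the poles with Im z_k > 0.

Zeros of the denominator: z^2 + 78 = 0 gives z = ±sqrt(78)*I.
Upper half-plane: z = sqrt(78)*I (a pole of order 2).

Write f(z) = g(z)/(z - sqrt(78)*I)^2 with g(z) = 3/(z + sqrt(78)*I)^2. For a double pole, Res(f, z₀) = g'(z₀):
  g'(z) = -6/(z + sqrt(78)*I)^3
  Res(f, sqrt(78)*I) = g'(sqrt(78)*I) = -sqrt(78)*I/8112

∫_{-∞}^{∞} f(x) dx = 2πi · (-sqrt(78)*I/8112) = sqrt(78)*pi/4056

Final answer: sqrt(78)*pi/4056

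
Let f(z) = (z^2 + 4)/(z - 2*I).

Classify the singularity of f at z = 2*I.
The numerator vanishes at z = 2*I ((2*I)^2 = -4), so it is divisible by z - 2*I:
  z^2 + 4 = (z - 2*I)*(z + 2*I)
Hence for z ≠ 2*I, f(z) = z + 2*I, a polynomial, and lim_{z→2*I} f(z) = 4*I is finite.
So the singularity is removable.

Final answer: removable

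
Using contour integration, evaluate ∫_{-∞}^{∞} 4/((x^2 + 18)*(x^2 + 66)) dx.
Let f(z) = 4/((z^2 + 18)*(z^2 + 66)). The denominator has no real zeros and deg Q - deg P = 4 ≥ 2, so the integral of f over the upper semicircle |z| = R tends to 0 as R → ∞. Closing the contour in the upper half-plane,
  ∫_{-∞}^{∞} f(x) dx = 2πi · Σ Res(f, z_k)  over the poles with Im z_k > 0.

Zeros of the denominator: z^2 + 18 = 0 gives z = ±3*sqrt(2)*I; z^2 + 66 = 0 gives z = ±sqrt(66)*I.
Upper half-plane: z = 3*sqrt(2)*I, z = sqrt(66)*I (simple).

Each pole is a simple zero of Q(z) = z^4 + 84*z^2 + 1188, so Res(f, z₀) = P(z₀)/Q'(z₀) with P(z) = 4, Q'(z) = 4*z^3 + 168*z:
  Res(f, 3*sqrt(2)*I) = (4)/(288*sqrt(2)*I) = -sqrt(2)*I/144
  Res(f, sqrt(66)*I) = (4)/(-96*sqrt(66)*I) = sqrt(66)*I/1584

Sum of residues: I*(-11*sqrt(2) + sqrt(66))/1584
∫_{-∞}^{∞} f(x) dx = 2πi · (I*(-11*sqrt(2) + sqrt(66))/1584) = pi*(-sqrt(66) + 11*sqrt(2))/792

Final answer: pi*(-sqrt(66) + 11*sqrt(2))/792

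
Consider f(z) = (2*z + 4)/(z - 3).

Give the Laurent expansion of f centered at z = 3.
10/(z - 3) + 2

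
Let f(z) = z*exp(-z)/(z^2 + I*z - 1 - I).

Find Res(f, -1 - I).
Write f(z) = P(z)/Q(z) with P(z) = z*exp(-z) and Q(z) = z^2 + I*z - 1 - I.
The denominator factors as Q(z) = (z + 1 + I)*(z - 1), so z = -1 - I is a simple zero of Q and P is analytic there; z = -1 - I is therefore a simple pole and
  Res(f, z₀) = P(z₀)/Q'(z₀).

Q'(z) = 2*z + I, so Q'(-1 - I) = -2 - I.
P(-1 - I) = (-1 - I)*exp(1 + I).

Res(f, -1 - I) = ((-1 - I)*exp(1 + I))/(-2 - I) = (3/5 + I/5)*exp(1 + I)

Final answer: (3/5 + I/5)*exp(1 + I)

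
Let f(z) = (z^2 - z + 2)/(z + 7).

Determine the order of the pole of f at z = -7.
Factor the denominator:
  z + 7 = (z + 7)

The numerator P(z) = z^2 - z + 2 has P(-7) = 58 ≠ 0, so no factor of (z + 7) cancels.
Near z = -7 we can therefore write f(z) = g(z)/(z + 7) with g analytic at -7 and g(-7) ≠ 0 (g is just the numerator).

Hence z = -7 is a pole of order 1.

Final answer: 1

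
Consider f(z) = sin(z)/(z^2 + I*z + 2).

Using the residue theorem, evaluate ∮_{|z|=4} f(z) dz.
By the residue theorem, ∮_C f(z) dz = 2πi · (sum of the residues of f at the poles inside |z| = 4).

The denominator factors as (z + 2*I)*(z - I), so the singularities of f are simple poles at z = -2*I, z = I.
  |-2*I|² = 4 < 16 = 4², so this pole is inside the contour.
  |I|² = 1 < 16 = 4², so this pole is inside the contour.

With P(z) = sin(z) and Q(z) = z^2 + I*z + 2, each pole is simple, so Res(f, z₀) = P(z₀)/Q'(z₀) with Q'(z) = 2*z + I.
  Res(f, -2*I) = P(-2*I)/Q'(-2*I) = (-I*sinh(2))/(-3*I) = sinh(2)/3
  Res(f, I) = P(I)/Q'(I) = (I*sinh(1))/(3*I) = sinh(1)/3

Sum of residues inside C: sinh(1)/3 + sinh(2)/3
∮_C f(z) dz = 2πi · (sinh(1)/3 + sinh(2)/3) = 2*I*pi*sinh(1)/3 + 2*I*pi*sinh(2)/3

Final answer: 2*I*pi*sinh(1)/3 + 2*I*pi*sinh(2)/3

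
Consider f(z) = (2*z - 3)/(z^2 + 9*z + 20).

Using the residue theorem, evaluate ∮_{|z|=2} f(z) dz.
By the residue theorem, ∮_C f(z) dz = 2πi · (sum of the residues of f at the poles inside |z| = 2).

The denominator factors as (z + 5)*(z + 4), so the singularities of f are simple poles at z = -5, z = -4.
  |-5|² = 25 > 4 = 2², so this pole is outside the contour.
  |-4|² = 16 > 4 = 2², so this pole is outside the contour.

No pole lies inside the contour, so f is analytic on and inside C and the integral is 0 (Cauchy's theorem).

Final answer: 0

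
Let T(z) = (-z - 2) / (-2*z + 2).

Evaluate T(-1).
Substitute z = -1:
  numerator:   -(-1) - 2 = -1
  denominator: -2*(-1) + 2 = 4
T(-1) = (-1)/(4) = -1/4

Final answer: -1/4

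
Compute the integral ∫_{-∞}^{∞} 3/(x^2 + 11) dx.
3*sqrt(11)*pi/11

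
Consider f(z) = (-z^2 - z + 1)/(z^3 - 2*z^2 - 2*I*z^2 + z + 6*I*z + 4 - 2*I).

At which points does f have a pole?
The singularities of f are the zeros of the denominator. Factoring,
  z^3 - 2*z^2 - 2*I*z^2 + z + 6*I*z + 4 - 2*I = (z - 2 + I)*(z - 2*I)*(z - I)
so the candidates are z = 2 - I, z = 2*I, z = I.

Check the numerator P(z) = -z^2 - z + 1 at each one:
  P(2 - I) = -4 + 5*I ≠ 0, so z = 2 - I is a (simple) pole.
  P(2*I) = 5 - 2*I ≠ 0, so z = 2*I is a (simple) pole.
  P(I) = 2 - I ≠ 0, so z = I is a (simple) pole.

Poles of f: {I, 2*I, 2 - I}

Final answer: {I, 2*I, 2 - I}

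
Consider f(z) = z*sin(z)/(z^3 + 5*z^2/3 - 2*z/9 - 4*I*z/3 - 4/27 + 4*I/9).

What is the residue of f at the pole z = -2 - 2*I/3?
Write f(z) = P(z)/Q(z) with P(z) = z*sin(z) and Q(z) = z^3 + 5*z^2/3 - 2*z/9 - 4*I*z/3 - 4/27 + 4*I/9.
The denominator factors as Q(z) = (z - 2*I/3)*(z - 1/3)*(z + 2 + 2*I/3), so z = -2 - 2*I/3 is a simple zero of Q and P is analytic there; z = -2 - 2*I/3 is therefore a simple pole and
  Res(f, z₀) = P(z₀)/Q'(z₀).

Q'(z) = 3*z^2 + 10*z/3 - 2/9 - 4*I/3, so Q'(-2 - 2*I/3) = 34/9 + 40*I/9.
P(-2 - 2*I/3) = (2 + 2*I/3)*sin(2 + 2*I/3).

Res(f, -2 - 2*I/3) = ((2 + 2*I/3)*sin(2 + 2*I/3))/(34/9 + 40*I/9) = (213/689 - 129*I/689)*sin(2 + 2*I/3)

Final answer: (213/689 - 129*I/689)*sin(2 + 2*I/3)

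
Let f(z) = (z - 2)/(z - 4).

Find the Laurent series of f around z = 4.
Put w = z - (4), i.e. z = w + 4. The denominator is w, so it suffices to rewrite the numerator in powers of w.

P(z) = z - 2
P(w + 4) = 2 + w

Dividing each term by w:
  f = 2/w + 1

Substituting back w = z - 4:
  f(z) = 2/(z - 4) + 1

The series is finite because the numerator is a polynomial; the negative powers form the principal part, and the coefficient of 1/(z - 4) gives Res(f, 4) = 2.

Final answer: 2/(z - 4) + 1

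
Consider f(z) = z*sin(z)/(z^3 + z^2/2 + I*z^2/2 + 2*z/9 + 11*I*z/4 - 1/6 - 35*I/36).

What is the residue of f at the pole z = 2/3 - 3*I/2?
Write f(z) = P(z)/Q(z) with P(z) = z*sin(z) and Q(z) = z^3 + z^2/2 + I*z^2/2 + 2*z/9 + 11*I*z/4 - 1/6 - 35*I/36.
The denominator factors as Q(z) = (z - 1/3)*(z - 2/3 + 3*I/2)*(z + 3/2 - I), so z = 2/3 - 3*I/2 is a simple zero of Q and P is analytic there; z = 2/3 - 3*I/2 is therefore a simple pole and
  Res(f, z₀) = P(z₀)/Q'(z₀).

Q'(z) = 3*z^2 + z + I*z + 2/9 + 11*I/4, so Q'(2/3 - 3*I/2) = -109/36 - 49*I/12.
P(2/3 - 3*I/2) = (2/3 - 3*I/2)*sin(2/3 - 3*I/2).

Res(f, 2/3 - 3*I/2) = ((2/3 - 3*I/2)*sin(2/3 - 3*I/2))/(-109/36 - 49*I/12) = (2661/16745 + 4707*I/16745)*sin(2/3 - 3*I/2)

Final answer: (2661/16745 + 4707*I/16745)*sin(2/3 - 3*I/2)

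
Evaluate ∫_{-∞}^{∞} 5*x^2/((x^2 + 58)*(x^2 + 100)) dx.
Let f(z) = 5*z^2/((z^2 + 58)*(z^2 + 100)). The denominator has no real zeros and deg Q - deg P = 2 ≥ 2, so the integral of f over the upper semicircle |z| = R tends to 0 as R → ∞. Closing the contour in the upper half-plane,
  ∫_{-∞}^{∞} f(x) dx = 2πi · Σ Res(f, z_k)  over the poles with Im z_k > 0.

Zeros of the denominator: z^2 + 58 = 0 gives z = ±sqrt(58)*I; z^2 + 100 = 0 gives z = ±10*I.
Upper half-plane: z = 10*I, z = sqrt(58)*I (simple).

Each pole is a simple zero of Q(z) = z^4 + 158*z^2 + 5800, so Res(f, z₀) = P(z₀)/Q'(z₀) with P(z) = 5*z^2, Q'(z) = 4*z^3 + 316*z:
  Res(f, 10*I) = (-500)/(-840*I) = -25*I/42
  Res(f, sqrt(58)*I) = (-290)/(84*sqrt(58)*I) = 5*sqrt(58)*I/84

Sum of residues: 5*I*(-10 + sqrt(58))/84
∫_{-∞}^{∞} f(x) dx = 2πi · (5*I*(-10 + sqrt(58))/84) = 5*pi*(10 - sqrt(58))/42

Final answer: 5*pi*(10 - sqrt(58))/42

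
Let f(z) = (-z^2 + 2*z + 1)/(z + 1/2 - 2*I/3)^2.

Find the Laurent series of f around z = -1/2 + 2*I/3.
Put w = z - (-1/2 + 2*I/3), i.e. z = w - 1/2 + 2*I/3. The denominator is w^2, so it suffices to rewrite the numerator in powers of w.

P(z) = -z^2 + 2*z + 1
P(w - 1/2 + 2*I/3) = 7/36 + 2*I + (3 - 4*I/3)*w - w^2

Dividing each term by w^2:
  f = (7/36 + 2*I)/w^2 + (3 - 4*I/3)/w - 1

Substituting back w = z + 1/2 - 2*I/3:
  f(z) = (7/36 + 2*I)/(z + 1/2 - 2*I/3)^2 + (3 - 4*I/3)/(z + 1/2 - 2*I/3) - 1

The series is finite because the numerator is a polynomial; the negative powers form the principal part, and the coefficient of 1/(z + 1/2 - 2*I/3) gives Res(f, -1/2 + 2*I/3) = 3 - 4*I/3.

Final answer: (7/36 + 2*I)/(z + 1/2 - 2*I/3)^2 + (3 - 4*I/3)/(z + 1/2 - 2*I/3) - 1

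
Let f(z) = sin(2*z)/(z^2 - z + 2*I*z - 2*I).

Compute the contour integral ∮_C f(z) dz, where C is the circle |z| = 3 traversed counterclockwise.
By the residue theorem, ∮_C f(z) dz = 2πi · (sum of the residues of f at the poles inside |z| = 3).

The denominator factors as (z + 2*I)*(z - 1), so the singularities of f are simple poles at z = -2*I, z = 1.
  |-2*I|² = 4 < 9 = 3², so this pole is inside the contour.
  |1|² = 1 < 9 = 3², so this pole is inside the contour.

With P(z) = sin(2*z) and Q(z) = z^2 - z + 2*I*z - 2*I, each pole is simple, so Res(f, z₀) = P(z₀)/Q'(z₀) with Q'(z) = 2*z - 1 + 2*I.
  Res(f, -2*I) = P(-2*I)/Q'(-2*I) = (-I*sinh(4))/(-1 - 2*I) = (2/5 + I/5)*sinh(4)
  Res(f, 1) = P(1)/Q'(1) = (sin(2))/(1 + 2*I) = (1/5 - 2*I/5)*sin(2)

Sum of residues inside C: (1/5 - 2*I/5)*sin(2) + (2/5 + I/5)*sinh(4)
∮_C f(z) dz = 2πi · ((1/5 - 2*I/5)*sin(2) + (2/5 + I/5)*sinh(4)) = pi*(4/5 + 2*I/5)*sin(2) + pi*(-2/5 + 4*I/5)*sinh(4)

Final answer: pi*(4/5 + 2*I/5)*sin(2) + pi*(-2/5 + 4*I/5)*sinh(4)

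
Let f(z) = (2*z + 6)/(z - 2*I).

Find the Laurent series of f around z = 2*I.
Put w = z - (2*I), i.e. z = w + 2*I. The denominator is w, so it suffices to rewrite the numerator in powers of w.

P(z) = 2*z + 6
P(w + 2*I) = 6 + 4*I + 2*w

Dividing each term by w:
  f = (6 + 4*I)/w + 2

Substituting back w = z - 2*I:
  f(z) = (6 + 4*I)/(z - 2*I) + 2

The series is finite because the numerator is a polynomial; the negative powers form the principal part, and the coefficient of 1/(z - 2*I) gives Res(f, 2*I) = 6 + 4*I.

Final answer: (6 + 4*I)/(z - 2*I) + 2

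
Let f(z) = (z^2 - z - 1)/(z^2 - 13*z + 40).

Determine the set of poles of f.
The singularities of f are the zeros of the denominator. Factoring,
  z^2 - 13*z + 40 = (z - 8)*(z - 5)
so the candidates are z = 8, z = 5.

Check the numerator P(z) = z^2 - z - 1 at each one:
  P(8) = 55 ≠ 0, so z = 8 is a (simple) pole.
  P(5) = 19 ≠ 0, so z = 5 is a (simple) pole.

Poles of f: {5, 8}

Final answer: {5, 8}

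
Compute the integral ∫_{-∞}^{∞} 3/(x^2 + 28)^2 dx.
Let f(z) = 3/(z^2 + 28)^2. The denominator has no real zeros and deg Q - deg P = 4 ≥ 2, so the integral of f over the upper semicircle |z| = R tends to 0 as R → ∞. Closing the contour in the upper half-plane,
  ∫_{-∞}^{∞} f(x) dx = 2πi · Σ Res(f, z_k)  over the poles with Im z_k > 0.

Zeros of the denominator: z^2 + 28 = 0 gives z = ±2*sqrt(7)*I.
Upper half-plane: z = 2*sqrt(7)*I (a pole of order 2).

Write f(z) = g(z)/(z - 2*sqrt(7)*I)^2 with g(z) = 3/(z + 2*sqrt(7)*I)^2. For a double pole, Res(f, z₀) = g'(z₀):
  g'(z) = -6/(z + 2*sqrt(7)*I)^3
  Res(f, 2*sqrt(7)*I) = g'(2*sqrt(7)*I) = -3*sqrt(7)*I/1568

∫_{-∞}^{∞} f(x) dx = 2πi · (-3*sqrt(7)*I/1568) = 3*sqrt(7)*pi/784

Final answer: 3*sqrt(7)*pi/784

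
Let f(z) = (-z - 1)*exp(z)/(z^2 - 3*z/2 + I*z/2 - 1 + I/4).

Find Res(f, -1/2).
Write f(z) = P(z)/Q(z) with P(z) = (-z - 1)*exp(z) and Q(z) = z^2 - 3*z/2 + I*z/2 - 1 + I/4.
The denominator factors as Q(z) = (z - 2 + I/2)*(z + 1/2), so z = -1/2 is a simple zero of Q and P is analytic there; z = -1/2 is therefore a simple pole and
  Res(f, z₀) = P(z₀)/Q'(z₀).

Q'(z) = 2*z - 3/2 + I/2, so Q'(-1/2) = -5/2 + I/2.
P(-1/2) = -exp(-1/2)/2.

Res(f, -1/2) = (-exp(-1/2)/2)/(-5/2 + I/2) = (5/26 + I/26)*exp(-1/2)

Final answer: (5/26 + I/26)*exp(-1/2)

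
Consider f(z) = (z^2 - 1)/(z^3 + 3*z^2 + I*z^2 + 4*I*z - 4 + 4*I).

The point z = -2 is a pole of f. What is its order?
Factor the denominator:
  z^3 + 3*z^2 + I*z^2 + 4*I*z - 4 + 4*I = (z + 2)^2*(z - 1 + I)

The numerator P(z) = z^2 - 1 has P(-2) = 3 ≠ 0, so no factor of (z + 2) cancels.
Near z = -2 we can therefore write f(z) = g(z)/(z + 2)^2 with g analytic at -2 and g(-2) ≠ 0 (g is the numerator divided by the remaining denominator factors).

Hence z = -2 is a pole of order 2.

Final answer: 2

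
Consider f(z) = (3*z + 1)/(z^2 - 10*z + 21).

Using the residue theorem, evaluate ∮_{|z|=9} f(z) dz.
By the residue theorem, ∮_C f(z) dz = 2πi · (sum of the residues of f at the poles inside |z| = 9).

The denominator factors as (z - 7)*(z - 3), so the singularities of f are simple poles at z = 7, z = 3.
  |7|² = 49 < 81 = 9², so this pole is inside the contour.
  |3|² = 9 < 81 = 9², so this pole is inside the contour.

With P(z) = 3*z + 1 and Q(z) = z^2 - 10*z + 21, each pole is simple, so Res(f, z₀) = P(z₀)/Q'(z₀) with Q'(z) = 2*z - 10.
  Res(f, 7) = P(7)/Q'(7) = (22)/(4) = 11/2
  Res(f, 3) = P(3)/Q'(3) = (10)/(-4) = -5/2

Sum of residues inside C: 3
∮_C f(z) dz = 2πi · (3) = 6*I*pi

Final answer: 6*I*pi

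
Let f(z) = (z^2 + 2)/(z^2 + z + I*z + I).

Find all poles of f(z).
The singularities of f are the zeros of the denominator. Factoring,
  z^2 + z + I*z + I = (z + I)*(z + 1)
so the candidates are z = -I, z = -1.

Check the numerator P(z) = z^2 + 2 at each one:
  P(-I) = 1 ≠ 0, so z = -I is a (simple) pole.
  P(-1) = 3 ≠ 0, so z = -1 is a (simple) pole.

Poles of f: {-1, -I}

Final answer: {-1, -I}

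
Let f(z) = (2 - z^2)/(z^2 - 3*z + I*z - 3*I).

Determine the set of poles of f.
The singularities of f are the zeros of the denominator. Factoring,
  z^2 - 3*z + I*z - 3*I = (z + I)*(z - 3)
so the candidates are z = -I, z = 3.

Check the numerator P(z) = 2 - z^2 at each one:
  P(-I) = 3 ≠ 0, so z = -I is a (simple) pole.
  P(3) = -7 ≠ 0, so z = 3 is a (simple) pole.

Poles of f: {-I, 3}

Final answer: {-I, 3}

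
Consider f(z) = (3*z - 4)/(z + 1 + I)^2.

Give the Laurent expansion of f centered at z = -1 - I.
(-7 - 3*I)/(z + 1 + I)^2 + 3/(z + 1 + I)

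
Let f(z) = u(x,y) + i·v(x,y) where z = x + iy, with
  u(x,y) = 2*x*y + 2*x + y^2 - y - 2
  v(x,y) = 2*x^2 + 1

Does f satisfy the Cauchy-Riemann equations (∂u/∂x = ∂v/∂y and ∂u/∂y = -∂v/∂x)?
∂u/∂x = 2*y + 2
∂v/∂y = 0
∂u/∂y = 2*x + 2*y - 1
∂v/∂x = 4*x
∂u/∂x ≠ ∂v/∂y and ∂u/∂y ≠ -∂v/∂x; the Cauchy-Riemann equations are not satisfied, so f is not analytic.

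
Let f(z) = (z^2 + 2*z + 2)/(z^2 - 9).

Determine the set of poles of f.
The singularities of f are the zeros of the denominator. Factoring,
  z^2 - 9 = (z + 3)*(z - 3)
so the candidates are z = -3, z = 3.

Check the numerator P(z) = z^2 + 2*z + 2 at each one:
  P(-3) = 5 ≠ 0, so z = -3 is a (simple) pole.
  P(3) = 17 ≠ 0, so z = 3 is a (simple) pole.

Poles of f: {-3, 3}

Final answer: {-3, 3}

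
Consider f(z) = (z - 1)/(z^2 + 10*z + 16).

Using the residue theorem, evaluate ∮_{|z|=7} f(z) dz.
-I*pi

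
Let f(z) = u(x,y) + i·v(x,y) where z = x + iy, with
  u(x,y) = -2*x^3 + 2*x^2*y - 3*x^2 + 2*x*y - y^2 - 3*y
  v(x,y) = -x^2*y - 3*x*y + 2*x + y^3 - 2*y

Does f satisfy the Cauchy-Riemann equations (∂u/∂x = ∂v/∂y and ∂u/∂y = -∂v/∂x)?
∂u/∂x = -6*x^2 + 4*x*y - 6*x + 2*y
∂v/∂y = -x^2 - 3*x + 3*y^2 - 2
∂u/∂y = 2*x^2 + 2*x - 2*y - 3
∂v/∂x = -2*x*y - 3*y + 2
∂u/∂x ≠ ∂v/∂y and ∂u/∂y ≠ -∂v/∂x; the Cauchy-Riemann equations are not satisfied, so f is not analytic.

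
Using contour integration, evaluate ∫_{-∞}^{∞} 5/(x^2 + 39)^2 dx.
Let f(z) = 5/(z^2 + 39)^2. The denominator has no real zeros and deg Q - deg P = 4 ≥ 2, so the integral of f over the upper semicircle |z| = R tends to 0 as R → ∞. Closing the contour in the upper half-plane,
  ∫_{-∞}^{∞} f(x) dx = 2πi · Σ Res(f, z_k)  over the poles with Im z_k > 0.

Zeros of the denominator: z^2 + 39 = 0 gives z = ±sqrt(39)*I.
Upper half-plane: z = sqrt(39)*I (a pole of order 2).

Write f(z) = g(z)/(z - sqrt(39)*I)^2 with g(z) = 5/(z + sqrt(39)*I)^2. For a double pole, Res(f, z₀) = g'(z₀):
  g'(z) = -10/(z + sqrt(39)*I)^3
  Res(f, sqrt(39)*I) = g'(sqrt(39)*I) = -5*sqrt(39)*I/6084

∫_{-∞}^{∞} f(x) dx = 2πi · (-5*sqrt(39)*I/6084) = 5*sqrt(39)*pi/3042

Final answer: 5*sqrt(39)*pi/3042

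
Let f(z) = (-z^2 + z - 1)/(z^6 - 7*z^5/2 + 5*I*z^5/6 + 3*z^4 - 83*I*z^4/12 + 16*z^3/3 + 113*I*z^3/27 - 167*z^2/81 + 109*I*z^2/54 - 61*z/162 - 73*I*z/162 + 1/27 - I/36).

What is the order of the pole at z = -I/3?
Factor the denominator:
  z^6 - 7*z^5/2 + 5*I*z^5/6 + 3*z^4 - 83*I*z^4/12 + 16*z^3/3 + 113*I*z^3/27 - 167*z^2/81 + 109*I*z^2/54 - 61*z/162 - 73*I*z/162 + 1/27 - I/36 = (z + I/3)^4*(z - 3 - 3*I/2)*(z - 1/2 + I)

The numerator P(z) = -z^2 + z - 1 has P(-I/3) = -8/9 - I/3 ≠ 0, so no factor of (z + I/3) cancels.
Near z = -I/3 we can therefore write f(z) = g(z)/(z + I/3)^4 with g analytic at -I/3 and g(-I/3) ≠ 0 (g is the numerator divided by the remaining denominator factors).

Hence z = -I/3 is a pole of order 4.

Final answer: 4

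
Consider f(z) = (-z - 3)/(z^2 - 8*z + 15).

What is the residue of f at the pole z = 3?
Write f(z) = P(z)/Q(z) with P(z) = -z - 3 and Q(z) = z^2 - 8*z + 15.
The denominator factors as Q(z) = (z - 3)*(z - 5), so z = 3 is a simple zero of Q and P is analytic there; z = 3 is therefore a simple pole and
  Res(f, z₀) = P(z₀)/Q'(z₀).

Q'(z) = 2*z - 8, so Q'(3) = -2.
P(3) = -6.

Res(f, 3) = (-6)/(-2) = 3

Final answer: 3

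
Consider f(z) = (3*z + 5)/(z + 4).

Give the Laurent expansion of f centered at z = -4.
Put w = z - (-4), i.e. z = w - 4. The denominator is w, so it suffices to rewrite the numerator in powers of w.

P(z) = 3*z + 5
P(w - 4) = -7 + 3*w

Dividing each term by w:
  f = -7/w + 3

Substituting back w = z + 4:
  f(z) = -7/(z + 4) + 3

The series is finite because the numerator is a polynomial; the negative powers form the principal part, and the coefficient of 1/(z + 4) gives Res(f, -4) = -7.

Final answer: -7/(z + 4) + 3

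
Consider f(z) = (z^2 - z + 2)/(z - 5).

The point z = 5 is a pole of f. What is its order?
1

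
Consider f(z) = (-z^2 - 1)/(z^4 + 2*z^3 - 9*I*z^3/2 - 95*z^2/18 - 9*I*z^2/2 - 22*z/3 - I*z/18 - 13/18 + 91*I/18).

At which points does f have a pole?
The singularities of f are the zeros of the denominator. Factoring,
  z^4 + 2*z^3 - 9*I*z^3/2 - 95*z^2/18 - 9*I*z^2/2 - 22*z/3 - I*z/18 - 13/18 + 91*I/18 = (z + 1 + I/2)*(z - 2/3 - I)*(z + 2 - 3*I)*(z - 1/3 - I)
so the candidates are z = -1 - I/2, z = 2/3 + I, z = -2 + 3*I, z = 1/3 + I.

Check the numerator P(z) = -z^2 - 1 at each one:
  P(-1 - I/2) = -7/4 - I ≠ 0, so z = -1 - I/2 is a (simple) pole.
  P(2/3 + I) = -4/9 - 4*I/3 ≠ 0, so z = 2/3 + I is a (simple) pole.
  P(-2 + 3*I) = 4 + 12*I ≠ 0, so z = -2 + 3*I is a (simple) pole.
  P(1/3 + I) = -1/9 - 2*I/3 ≠ 0, so z = 1/3 + I is a (simple) pole.

Poles of f: {-2 + 3*I, -1 - I/2, 1/3 + I, 2/3 + I}

Final answer: {-2 + 3*I, -1 - I/2, 1/3 + I, 2/3 + I}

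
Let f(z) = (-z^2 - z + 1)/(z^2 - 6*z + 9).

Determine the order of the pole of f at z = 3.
2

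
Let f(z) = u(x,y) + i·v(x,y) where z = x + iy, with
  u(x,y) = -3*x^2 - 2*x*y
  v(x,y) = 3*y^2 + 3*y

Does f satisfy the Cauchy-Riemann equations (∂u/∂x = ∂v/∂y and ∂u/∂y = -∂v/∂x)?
∂u/∂x = -6*x - 2*y
∂v/∂y = 6*y + 3
∂u/∂y = -2*x
∂v/∂x = 0
∂u/∂x ≠ ∂v/∂y and ∂u/∂y ≠ -∂v/∂x; the Cauchy-Riemann equations are not satisfied, so f is not analytic.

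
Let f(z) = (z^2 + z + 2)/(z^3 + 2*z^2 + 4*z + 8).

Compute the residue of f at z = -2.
Write f(z) = P(z)/Q(z) with P(z) = z^2 + z + 2 and Q(z) = z^3 + 2*z^2 + 4*z + 8.
The denominator factors as Q(z) = (z + 2)*(z - 2*I)*(z + 2*I), so z = -2 is a simple zero of Q and P is analytic there; z = -2 is therefore a simple pole and
  Res(f, z₀) = P(z₀)/Q'(z₀).

Q'(z) = 3*z^2 + 4*z + 4, so Q'(-2) = 8.
P(-2) = 4.

Res(f, -2) = (4)/(8) = 1/2

Final answer: 1/2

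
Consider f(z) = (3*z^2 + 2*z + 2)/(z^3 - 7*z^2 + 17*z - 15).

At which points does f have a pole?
{2 - I, 2 + I, 3}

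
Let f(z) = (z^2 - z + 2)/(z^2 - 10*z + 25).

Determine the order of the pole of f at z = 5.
Factor the denominator:
  z^2 - 10*z + 25 = (z - 5)^2

The numerator P(z) = z^2 - z + 2 has P(5) = 22 ≠ 0, so no factor of (z - 5) cancels.
Near z = 5 we can therefore write f(z) = g(z)/(z - 5)^2 with g analytic at 5 and g(5) ≠ 0 (g is just the numerator).

Hence z = 5 is a pole of order 2.

Final answer: 2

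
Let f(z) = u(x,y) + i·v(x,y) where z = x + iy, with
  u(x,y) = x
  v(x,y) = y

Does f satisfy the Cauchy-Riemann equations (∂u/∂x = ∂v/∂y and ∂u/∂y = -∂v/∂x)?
∂u/∂x = 1
∂v/∂y = 1
∂u/∂y = 0
∂v/∂x = 0
∂u/∂x = ∂v/∂y and ∂u/∂y = -∂v/∂x hold identically; f is analytic.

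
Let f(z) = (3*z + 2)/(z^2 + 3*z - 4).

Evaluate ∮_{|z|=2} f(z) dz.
2*I*pi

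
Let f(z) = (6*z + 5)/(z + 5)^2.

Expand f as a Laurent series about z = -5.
Put w = z - (-5), i.e. z = w - 5. The denominator is w^2, so it suffices to rewrite the numerator in powers of w.

P(z) = 6*z + 5
P(w - 5) = -25 + 6*w

Dividing each term by w^2:
  f = -25/w^2 + 6/w

Substituting back w = z + 5:
  f(z) = -25/(z + 5)^2 + 6/(z + 5)

The series is finite because the numerator is a polynomial; the negative powers form the principal part, and the coefficient of 1/(z + 5) gives Res(f, -5) = 6.

Final answer: -25/(z + 5)^2 + 6/(z + 5)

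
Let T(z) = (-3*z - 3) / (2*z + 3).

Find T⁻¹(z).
Set w = T(z) = (-3*z - 3) / (2*z + 3) and solve for z:
  w*(2*z + 3) = -3*z - 3
  3*w + z*(2*w + 3) + 3 = 0
  z*(2*w + 3) = -3*w - 3
  z = (3*w + 3)/(-2*w - 3)
Renaming the variable, T⁻¹(z) = (3*z + 3)/(-2*z - 3) = (-3*z - 3)/(2*z + 3).
(Check: ad - bc = -3 ≠ 0, so T is invertible.)

Final answer: (-3*z - 3)/(2*z + 3)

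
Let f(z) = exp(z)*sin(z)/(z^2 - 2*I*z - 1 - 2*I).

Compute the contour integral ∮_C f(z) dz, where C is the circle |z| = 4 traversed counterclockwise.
By the residue theorem, ∮_C f(z) dz = 2πi · (sum of the residues of f at the poles inside |z| = 4).

The denominator factors as (z - 1 - 2*I)*(z + 1), so the singularities of f are simple poles at z = 1 + 2*I, z = -1.
  |1 + 2*I|² = 5 < 16 = 4², so this pole is inside the contour.
  |-1|² = 1 < 16 = 4², so this pole is inside the contour.

With P(z) = exp(z)*sin(z) and Q(z) = z^2 - 2*I*z - 1 - 2*I, each pole is simple, so Res(f, z₀) = P(z₀)/Q'(z₀) with Q'(z) = 2*z - 2*I.
  Res(f, 1 + 2*I) = P(1 + 2*I)/Q'(1 + 2*I) = (exp(1 + 2*I)*sin(1 + 2*I))/(2 + 2*I) = (1/4 - I/4)*exp(1 + 2*I)*sin(1 + 2*I)
  Res(f, -1) = P(-1)/Q'(-1) = (-exp(-1)*sin(1))/(-2 - 2*I) = (1/4 - I/4)*exp(-1)*sin(1)

Sum of residues inside C: (1/4 - I/4)*exp(-1)*sin(1) + (1/4 - I/4)*exp(1 + 2*I)*sin(1 + 2*I)
∮_C f(z) dz = 2πi · ((1/4 - I/4)*exp(-1)*sin(1) + (1/4 - I/4)*exp(1 + 2*I)*sin(1 + 2*I)) = pi*(1/2 + I/2)*exp(1 + 2*I)*sin(1 + 2*I) + pi*(1/2 + I/2)*exp(-1)*sin(1)

Final answer: pi*(1/2 + I/2)*exp(1 + 2*I)*sin(1 + 2*I) + pi*(1/2 + I/2)*exp(-1)*sin(1)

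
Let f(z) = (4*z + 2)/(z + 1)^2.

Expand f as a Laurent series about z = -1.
-2/(z + 1)^2 + 4/(z + 1)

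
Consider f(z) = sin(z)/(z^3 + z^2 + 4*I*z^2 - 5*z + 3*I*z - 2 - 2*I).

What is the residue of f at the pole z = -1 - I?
Write f(z) = P(z)/Q(z) with P(z) = sin(z) and Q(z) = z^3 + z^2 + 4*I*z^2 - 5*z + 3*I*z - 2 - 2*I.
The denominator factors as Q(z) = (z + 2*I)*(z + I)*(z + 1 + I), so z = -1 - I is a simple zero of Q and P is analytic there; z = -1 - I is therefore a simple pole and
  Res(f, z₀) = P(z₀)/Q'(z₀).

Q'(z) = 3*z^2 + 2*z + 8*I*z - 5 + 3*I, so Q'(-1 - I) = 1 - I.
P(-1 - I) = -sin(1 + I).

Res(f, -1 - I) = (-sin(1 + I))/(1 - I) = (-1/2 - I/2)*sin(1 + I)

Final answer: (-1/2 - I/2)*sin(1 + I)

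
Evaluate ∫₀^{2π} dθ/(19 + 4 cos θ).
Let J = ∫₀^{2π} dθ/(19 + 4 cos θ).
Put z = e^{iθ}: then cos θ = (z + 1/z)/2, dθ = dz/(iz), and z runs once counterclockwise around |z| = 1:
  J = ∮_{|z|=1} 1/(19 + 4*(z + 1/z)/2) · dz/(iz) = (2/i) ∮_{|z|=1} dz/(4*z^2 + 38*z + 4).
The roots of 4*z^2 + 38*z + 4 are z = (-19 ± sqrt(19^2 - 4^2))/4, with sqrt(345) = sqrt(345); their product is 1, so only z₊ = -19/4 + sqrt(345)/4 lies inside the unit circle (z₋ = -19/4 - sqrt(345)/4 lies outside).
z₊ is a simple zero of q(z) = 4*z^2 + 38*z + 4, so Res(1/q, z₊) = 1/q'(z₊) with q'(z) = 8*z + 38; and q'(z₊) = 4*(z₊ - z₋) = 2*sqrt(345).
Therefore J = (2/i) · 2πi · 1/(2*sqrt(345)) = 2*pi/(sqrt(345)) = 2*sqrt(345)*pi/345

Final answer: 2*sqrt(345)*pi/345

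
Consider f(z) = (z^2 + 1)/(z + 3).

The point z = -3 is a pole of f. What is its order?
1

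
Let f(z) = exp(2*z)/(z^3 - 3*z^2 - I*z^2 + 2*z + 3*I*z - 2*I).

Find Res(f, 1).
Write f(z) = P(z)/Q(z) with P(z) = exp(2*z) and Q(z) = z^3 - 3*z^2 - I*z^2 + 2*z + 3*I*z - 2*I.
The denominator factors as Q(z) = (z - I)*(z - 1)*(z - 2), so z = 1 is a simple zero of Q and P is analytic there; z = 1 is therefore a simple pole and
  Res(f, z₀) = P(z₀)/Q'(z₀).

Q'(z) = 3*z^2 - 6*z - 2*I*z + 2 + 3*I, so Q'(1) = -1 + I.
P(1) = exp(2).

Res(f, 1) = (exp(2))/(-1 + I) = (-1/2 - I/2)*exp(2)

Final answer: (-1/2 - I/2)*exp(2)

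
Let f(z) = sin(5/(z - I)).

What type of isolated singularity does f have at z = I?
Let u = z - I. Then
  sin(5/u) = Σ_{k≥0} (-1)^k (5)^(2k+1)/((2k+1)!·u^(2k+1)) = 5/u - 125/(6*u^3) + 625/(24*u^5) + ...
which has infinitely many negative powers of u, so sin(5/(z - I)) has an essential singularity at z = I.
So the singularity is essential.

Final answer: essential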